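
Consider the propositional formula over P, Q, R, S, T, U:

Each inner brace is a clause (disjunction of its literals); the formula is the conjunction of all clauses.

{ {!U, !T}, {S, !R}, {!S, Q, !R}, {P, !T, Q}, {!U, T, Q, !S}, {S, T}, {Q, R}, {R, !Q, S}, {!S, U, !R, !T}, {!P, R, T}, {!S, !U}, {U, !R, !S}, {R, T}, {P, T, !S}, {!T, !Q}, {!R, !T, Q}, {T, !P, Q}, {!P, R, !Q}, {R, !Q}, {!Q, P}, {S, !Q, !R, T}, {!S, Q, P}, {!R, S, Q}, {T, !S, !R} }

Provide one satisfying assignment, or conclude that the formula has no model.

Suppose U = false.
Suppose S = true.
From the singleton clause (!R), R = false.
From the singleton clause (Q), Q = true.
But (!Q) is also a unit clause — contradiction.
That branch fails; take S = false instead.
From the singleton clause (!R), R = false.
From the singleton clause (T), T = true.
From the singleton clause (Q), Q = true.
But (!Q) is also a unit clause — contradiction.
Both values of S lead to a conflict.
That branch fails; take U = true instead.
From the singleton clause (!T), T = false.
From the singleton clause (S), S = true.
But (!S) is also a unit clause — contradiction.
Both values of U lead to a conflict.

UNSATISFIABLE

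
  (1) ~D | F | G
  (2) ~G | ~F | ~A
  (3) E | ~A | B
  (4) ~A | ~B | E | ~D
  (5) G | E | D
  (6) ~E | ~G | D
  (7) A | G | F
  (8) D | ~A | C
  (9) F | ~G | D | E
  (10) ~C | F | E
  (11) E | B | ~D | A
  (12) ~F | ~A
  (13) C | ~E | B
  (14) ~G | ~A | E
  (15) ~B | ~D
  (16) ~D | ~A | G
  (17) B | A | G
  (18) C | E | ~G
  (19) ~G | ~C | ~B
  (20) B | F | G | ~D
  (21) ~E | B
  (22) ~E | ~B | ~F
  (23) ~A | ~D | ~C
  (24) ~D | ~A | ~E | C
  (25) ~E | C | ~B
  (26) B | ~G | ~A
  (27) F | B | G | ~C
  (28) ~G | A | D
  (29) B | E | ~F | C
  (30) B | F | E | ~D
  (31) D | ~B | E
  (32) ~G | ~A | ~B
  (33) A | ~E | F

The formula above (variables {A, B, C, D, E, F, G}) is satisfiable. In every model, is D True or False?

False

Suppose D = 1.
Unit clause (~B) forces B = 0.
Unit clause (~E) forces E = 0.
Unit clause (~A) forces A = 0.
But (A) is also a unit clause — contradiction.
So every satisfying assignment has D = False.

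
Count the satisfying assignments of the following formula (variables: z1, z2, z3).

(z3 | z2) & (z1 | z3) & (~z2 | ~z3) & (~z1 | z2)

There are 2^3 = 8 truth assignments over (z1, z2, z3).
Split on z3. With z3 = 1, the clauses containing z3 are satisfied and ~z3 drops from the rest; 1 of the 2^2 = 4 assignments to the other variables satisfy what remains.
With z3 = 0, by the same count on the reduced clause set, 1 assignment works.
Total: 1 + 1 = 2.

2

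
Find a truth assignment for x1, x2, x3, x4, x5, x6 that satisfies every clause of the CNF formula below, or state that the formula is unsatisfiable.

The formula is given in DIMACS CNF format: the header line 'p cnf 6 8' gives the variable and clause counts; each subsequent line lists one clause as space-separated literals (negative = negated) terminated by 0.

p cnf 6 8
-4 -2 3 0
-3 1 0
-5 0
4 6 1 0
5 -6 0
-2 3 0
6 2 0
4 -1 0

(¬x5) alone gives x5 = False.
(¬x6) alone gives x6 = False.
(x2) alone gives x2 = True.
(x3) alone gives x3 = True.
(x1) alone gives x1 = True.
(x4) alone gives x4 = True.
This assignment satisfies each clause.

x1 ↦ True; x2 ↦ True; x3 ↦ True; x4 ↦ True; x5 ↦ False; x6 ↦ False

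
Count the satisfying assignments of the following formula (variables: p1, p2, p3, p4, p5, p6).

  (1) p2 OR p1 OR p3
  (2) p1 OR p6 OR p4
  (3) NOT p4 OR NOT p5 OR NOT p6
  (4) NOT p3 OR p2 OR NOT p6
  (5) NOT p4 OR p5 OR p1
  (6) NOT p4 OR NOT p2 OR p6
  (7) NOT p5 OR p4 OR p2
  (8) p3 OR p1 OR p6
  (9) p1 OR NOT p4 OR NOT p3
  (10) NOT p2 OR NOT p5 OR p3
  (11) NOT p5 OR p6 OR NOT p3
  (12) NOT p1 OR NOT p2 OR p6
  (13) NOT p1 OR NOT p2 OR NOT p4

13

There are 2^6 = 64 truth assignments over (p1, p2, p3, p4, p5, p6).
Split on p4. With p4 = true, the clauses containing p4 are satisfied and NOT p4 drops from the rest; 4 of the 2^5 = 32 assignments to the other variables satisfy what remains.
With p4 = false, by the same count on the reduced clause set, 9 assignments work.
(One model: p1=F, p2=T, p3=F, p4=F, p5=F, p6=T.)
Total: 4 + 9 = 13.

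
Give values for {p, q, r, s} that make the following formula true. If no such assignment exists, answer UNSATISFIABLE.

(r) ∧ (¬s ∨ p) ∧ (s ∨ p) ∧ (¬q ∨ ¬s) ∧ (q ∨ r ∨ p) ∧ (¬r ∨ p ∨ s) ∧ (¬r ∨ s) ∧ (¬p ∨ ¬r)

UNSATISFIABLE

The clause (r) is unit, so r = True.
The clause (s) is unit, so s = True.
The clause (p) is unit, so p = True.
That conflicts with the unit clause (¬p).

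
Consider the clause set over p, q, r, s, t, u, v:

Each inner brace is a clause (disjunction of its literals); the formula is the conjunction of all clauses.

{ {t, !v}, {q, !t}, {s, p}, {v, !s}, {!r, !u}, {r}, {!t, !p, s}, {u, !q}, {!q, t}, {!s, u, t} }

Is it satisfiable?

Satisfiable

Unit clause (r) forces r = true.
Unit clause (!u) forces u = false.
Unit clause (!q) forces q = false.
Unit clause (!t) forces t = false.
Unit clause (!v) forces v = false.
Unit clause (!s) forces s = false.
Unit clause (p) forces p = true.
This assignment satisfies each clause.
A satisfying assignment: p=true, q=false, r=true, s=false, t=false, u=false, v=false.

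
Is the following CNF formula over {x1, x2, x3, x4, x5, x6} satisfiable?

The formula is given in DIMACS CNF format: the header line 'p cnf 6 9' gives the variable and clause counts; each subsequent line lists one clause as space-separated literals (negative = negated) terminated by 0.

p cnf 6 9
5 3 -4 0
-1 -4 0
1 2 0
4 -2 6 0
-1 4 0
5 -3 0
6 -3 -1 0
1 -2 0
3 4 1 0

No, unsatisfiable

Case x1 = False:
From the singleton clause (x2), x2 = True.
That conflicts with the unit clause (¬x2).
Backtrack on x1: now try x1 = True.
From the singleton clause (¬x4), x4 = False.
That conflicts with the unit clause (x4).
Either choice for x1 ends in contradiction.
No assignment satisfies every clause.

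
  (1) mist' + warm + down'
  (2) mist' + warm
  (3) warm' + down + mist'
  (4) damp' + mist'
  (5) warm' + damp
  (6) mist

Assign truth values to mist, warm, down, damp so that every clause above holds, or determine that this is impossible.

The clause (mist) is unit, so mist = 1.
The clause (warm) is unit, so warm = 1.
The clause (down) is unit, so down = 1.
The clause (damp') is unit, so damp = 0.
But (damp) is also a unit clause — contradiction.

UNSATISFIABLE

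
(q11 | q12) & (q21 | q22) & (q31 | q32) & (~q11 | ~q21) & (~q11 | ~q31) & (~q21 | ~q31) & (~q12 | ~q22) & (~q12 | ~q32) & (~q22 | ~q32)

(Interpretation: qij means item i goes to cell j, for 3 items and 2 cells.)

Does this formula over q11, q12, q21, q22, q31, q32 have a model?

Unsatisfiable

Try q11 = 1.
From the singleton clause (~q21), q21 = 0.
From the singleton clause (q22), q22 = 1.
From the singleton clause (~q31), q31 = 0.
From the singleton clause (q32), q32 = 1.
That conflicts with the unit clause (~q32).
So q11 must be the other value — set q11 = 0.
From the singleton clause (q12), q12 = 1.
From the singleton clause (~q22), q22 = 0.
From the singleton clause (q21), q21 = 1.
From the singleton clause (~q31), q31 = 0.
From the singleton clause (q32), q32 = 1.
That conflicts with the unit clause (~q32).
Neither q11 = 1 nor q11 = 0 works.
No assignment satisfies every clause.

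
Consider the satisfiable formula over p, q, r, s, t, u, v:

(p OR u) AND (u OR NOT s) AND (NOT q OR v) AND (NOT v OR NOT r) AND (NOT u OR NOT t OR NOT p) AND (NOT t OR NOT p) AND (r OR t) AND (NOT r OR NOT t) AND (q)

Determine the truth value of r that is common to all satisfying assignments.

Suppose r = true.
The clause (NOT v) is unit, so v = false.
The clause (NOT q) is unit, so q = false.
Now (q) is unsatisfied and unit — conflict.
So every satisfying assignment has r = False.

False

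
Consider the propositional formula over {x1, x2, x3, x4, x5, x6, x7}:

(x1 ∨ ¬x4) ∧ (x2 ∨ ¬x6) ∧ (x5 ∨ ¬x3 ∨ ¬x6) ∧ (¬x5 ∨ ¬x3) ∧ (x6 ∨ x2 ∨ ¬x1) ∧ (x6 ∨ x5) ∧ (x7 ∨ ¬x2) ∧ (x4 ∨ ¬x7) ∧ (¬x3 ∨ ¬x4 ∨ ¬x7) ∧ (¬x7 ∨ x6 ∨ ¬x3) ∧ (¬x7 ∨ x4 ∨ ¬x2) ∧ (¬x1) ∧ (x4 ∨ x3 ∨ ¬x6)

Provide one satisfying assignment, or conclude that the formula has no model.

x1=False; x2=False; x3=False; x4=False; x5=True; x6=False; x7=False

The clause (¬x1) is unit, so x1 = False.
The clause (¬x4) is unit, so x4 = False.
The clause (¬x7) is unit, so x7 = False.
The clause (¬x2) is unit, so x2 = False.
The clause (¬x6) is unit, so x6 = False.
The clause (x5) is unit, so x5 = True.
The clause (¬x3) is unit, so x3 = False.
This assignment satisfies each clause.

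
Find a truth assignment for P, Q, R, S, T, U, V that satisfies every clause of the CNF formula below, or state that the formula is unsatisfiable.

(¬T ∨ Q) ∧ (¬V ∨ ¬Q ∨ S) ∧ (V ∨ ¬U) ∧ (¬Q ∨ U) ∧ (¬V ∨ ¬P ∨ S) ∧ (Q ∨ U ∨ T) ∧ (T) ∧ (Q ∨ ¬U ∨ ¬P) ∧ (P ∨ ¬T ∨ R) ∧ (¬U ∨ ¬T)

(T) alone gives T = True.
(Q) alone gives Q = True.
(U) alone gives U = True.
That conflicts with the unit clause (¬U).

UNSATISFIABLE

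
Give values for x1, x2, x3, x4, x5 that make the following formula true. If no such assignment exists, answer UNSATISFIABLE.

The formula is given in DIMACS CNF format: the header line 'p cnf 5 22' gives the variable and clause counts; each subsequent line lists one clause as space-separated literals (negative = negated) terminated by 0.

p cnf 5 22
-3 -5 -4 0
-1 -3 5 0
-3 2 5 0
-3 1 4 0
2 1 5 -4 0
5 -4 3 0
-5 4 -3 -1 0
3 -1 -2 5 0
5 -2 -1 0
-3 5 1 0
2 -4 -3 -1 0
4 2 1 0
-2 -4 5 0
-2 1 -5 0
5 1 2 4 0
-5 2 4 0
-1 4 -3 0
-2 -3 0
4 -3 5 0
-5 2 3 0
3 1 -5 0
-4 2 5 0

x1 ↦ True; x2 ↦ True; x3 ↦ False; x4 ↦ True; x5 ↦ True

Branch on x2: set x2 = True.
(¬x3) alone gives x3 = False.
Branch on x5: set x5 = True.
(x1) alone gives x1 = True.
No clause remains; x4 is free.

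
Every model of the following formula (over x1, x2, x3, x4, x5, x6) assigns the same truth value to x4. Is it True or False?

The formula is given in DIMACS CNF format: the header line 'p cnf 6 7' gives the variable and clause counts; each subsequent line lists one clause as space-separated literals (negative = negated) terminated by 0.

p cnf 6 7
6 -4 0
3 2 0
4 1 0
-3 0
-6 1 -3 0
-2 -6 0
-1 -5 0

Suppose x4 = True.
(x6) alone gives x6 = True.
(¬x3) alone gives x3 = False.
(x2) alone gives x2 = True.
Now (¬x2) is unsatisfied and unit — conflict.
So every satisfying assignment has x4 = False.

False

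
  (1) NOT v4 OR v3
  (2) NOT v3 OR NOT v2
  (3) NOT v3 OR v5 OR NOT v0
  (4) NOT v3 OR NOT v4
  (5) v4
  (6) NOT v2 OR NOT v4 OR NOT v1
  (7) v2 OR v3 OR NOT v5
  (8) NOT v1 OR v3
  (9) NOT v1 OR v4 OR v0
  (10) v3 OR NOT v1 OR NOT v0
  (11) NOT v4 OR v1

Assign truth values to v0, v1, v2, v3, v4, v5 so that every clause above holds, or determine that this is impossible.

UNSATISFIABLE

From the singleton clause (v4), v4 = true.
From the singleton clause (v3), v3 = true.
Now (NOT v3) is unsatisfied and unit — conflict.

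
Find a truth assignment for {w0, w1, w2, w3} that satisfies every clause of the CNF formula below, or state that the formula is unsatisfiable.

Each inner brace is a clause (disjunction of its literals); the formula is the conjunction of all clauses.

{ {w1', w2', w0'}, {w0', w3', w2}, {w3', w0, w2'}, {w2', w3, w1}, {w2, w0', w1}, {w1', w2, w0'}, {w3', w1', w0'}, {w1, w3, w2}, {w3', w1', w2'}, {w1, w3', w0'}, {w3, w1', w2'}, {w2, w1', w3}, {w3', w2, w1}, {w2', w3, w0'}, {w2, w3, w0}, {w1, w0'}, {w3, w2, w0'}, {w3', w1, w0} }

Suppose w1 = 1.
Suppose w2 = 0.
From the singleton clause (w0'), w0 = 0.
From the singleton clause (w3), w3 = 1.
Every clause now holds.

w0: 0,  w1: 1,  w2: 0,  w3: 1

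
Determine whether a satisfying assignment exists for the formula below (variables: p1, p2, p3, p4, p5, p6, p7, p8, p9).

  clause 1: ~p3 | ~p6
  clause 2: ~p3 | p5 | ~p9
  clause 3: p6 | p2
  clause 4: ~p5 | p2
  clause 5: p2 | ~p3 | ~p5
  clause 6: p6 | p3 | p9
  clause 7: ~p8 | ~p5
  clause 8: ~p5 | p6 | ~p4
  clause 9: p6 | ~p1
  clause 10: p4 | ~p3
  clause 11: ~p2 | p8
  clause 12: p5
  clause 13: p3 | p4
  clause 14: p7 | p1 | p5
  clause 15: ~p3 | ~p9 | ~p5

Unit clause (p5) forces p5 = 1.
Unit clause (p2) forces p2 = 1.
Unit clause (~p8) forces p8 = 0.
But (p8) is also a unit clause — contradiction.
No assignment satisfies every clause.

No, unsatisfiable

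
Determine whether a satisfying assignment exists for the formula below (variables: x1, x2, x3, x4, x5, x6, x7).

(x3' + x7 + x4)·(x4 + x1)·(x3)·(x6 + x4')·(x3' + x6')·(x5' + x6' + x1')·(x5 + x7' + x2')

Unit clause (x3) forces x3 = 1.
Unit clause (x6') forces x6 = 0.
Unit clause (x4') forces x4 = 0.
Unit clause (x7) forces x7 = 1.
Unit clause (x1) forces x1 = 1.
Branch on x5: set x5 = 1.
No clause remains; x2 is free.
A satisfying assignment: x1 ↦ 1; x2 ↦ 1; x3 ↦ 1; x4 ↦ 0; x5 ↦ 1; x6 ↦ 0; x7 ↦ 1.

Yes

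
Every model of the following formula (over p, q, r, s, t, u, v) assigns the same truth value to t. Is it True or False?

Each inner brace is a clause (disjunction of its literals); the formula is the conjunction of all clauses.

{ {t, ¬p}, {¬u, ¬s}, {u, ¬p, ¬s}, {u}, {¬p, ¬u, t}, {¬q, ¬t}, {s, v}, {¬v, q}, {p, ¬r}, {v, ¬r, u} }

False

Suppose t = True.
From the singleton clause (u), u = True.
From the singleton clause (¬s), s = False.
From the singleton clause (¬q), q = False.
From the singleton clause (v), v = True.
But (¬v) is also a unit clause — contradiction.
So every satisfying assignment has t = False.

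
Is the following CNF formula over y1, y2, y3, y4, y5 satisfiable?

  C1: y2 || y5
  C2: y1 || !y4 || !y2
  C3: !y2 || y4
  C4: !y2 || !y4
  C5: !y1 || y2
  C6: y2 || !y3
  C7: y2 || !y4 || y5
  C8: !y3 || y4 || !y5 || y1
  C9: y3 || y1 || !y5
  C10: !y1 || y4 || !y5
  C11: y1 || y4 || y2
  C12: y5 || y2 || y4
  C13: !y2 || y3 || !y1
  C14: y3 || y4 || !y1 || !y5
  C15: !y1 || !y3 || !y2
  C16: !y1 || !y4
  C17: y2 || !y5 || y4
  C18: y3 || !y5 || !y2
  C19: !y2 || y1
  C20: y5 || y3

Branch on y2: set y2 = true.
Unit clause (y4) forces y4 = true.
Now (!y4) is unsatisfied and unit — conflict.
Backtrack on y2: now try y2 = false.
Unit clause (y5) forces y5 = true.
Unit clause (!y1) forces y1 = false.
Unit clause (!y3) forces y3 = false.
Now (y3) is unsatisfied and unit — conflict.
Either choice for y2 ends in contradiction.
No assignment satisfies every clause.

No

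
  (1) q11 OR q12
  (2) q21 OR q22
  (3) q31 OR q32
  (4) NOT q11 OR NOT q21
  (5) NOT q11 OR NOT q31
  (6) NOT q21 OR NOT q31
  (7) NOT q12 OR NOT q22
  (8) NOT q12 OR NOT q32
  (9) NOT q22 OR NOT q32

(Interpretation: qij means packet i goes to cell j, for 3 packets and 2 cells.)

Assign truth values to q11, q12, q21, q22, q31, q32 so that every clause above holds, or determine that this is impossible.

Case q11 = true:
Unit clause (NOT q21) forces q21 = false.
Unit clause (q22) forces q22 = true.
Unit clause (NOT q31) forces q31 = false.
Unit clause (q32) forces q32 = true.
Now (NOT q32) is unsatisfied and unit — conflict.
Undo q11 and try q11 = false.
Unit clause (q12) forces q12 = true.
Unit clause (NOT q22) forces q22 = false.
Unit clause (q21) forces q21 = true.
Unit clause (NOT q31) forces q31 = false.
Unit clause (q32) forces q32 = true.
Now (NOT q32) is unsatisfied and unit — conflict.
Both values of q11 lead to a conflict.

UNSATISFIABLE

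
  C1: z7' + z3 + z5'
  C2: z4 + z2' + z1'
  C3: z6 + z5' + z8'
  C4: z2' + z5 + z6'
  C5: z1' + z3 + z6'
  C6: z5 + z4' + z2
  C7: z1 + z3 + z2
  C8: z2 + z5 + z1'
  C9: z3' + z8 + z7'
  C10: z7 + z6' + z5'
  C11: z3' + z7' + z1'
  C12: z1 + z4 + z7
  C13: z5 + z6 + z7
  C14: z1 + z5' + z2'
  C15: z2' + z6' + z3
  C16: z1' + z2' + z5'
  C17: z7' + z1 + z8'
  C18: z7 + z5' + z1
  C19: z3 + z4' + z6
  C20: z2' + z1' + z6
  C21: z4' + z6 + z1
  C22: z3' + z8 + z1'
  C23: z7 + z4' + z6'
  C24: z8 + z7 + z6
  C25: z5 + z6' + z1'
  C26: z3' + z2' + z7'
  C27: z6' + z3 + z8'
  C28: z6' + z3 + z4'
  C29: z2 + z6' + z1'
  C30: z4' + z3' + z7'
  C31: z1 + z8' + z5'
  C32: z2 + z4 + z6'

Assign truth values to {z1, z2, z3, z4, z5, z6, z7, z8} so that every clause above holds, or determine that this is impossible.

Branch on z7: set z7 = 1.
Branch on z3: set z3 = 0.
Unit clause (z5') forces z5 = 0.
Branch on z2: set z2 = 1.
Unit clause (z6') forces z6 = 0.
Unit clause (z4') forces z4 = 0.
Unit clause (z1') forces z1 = 0.
Unit clause (z8') forces z8 = 0.
All clauses are satisfied.

z1 ↦ 0; z2 ↦ 1; z3 ↦ 0; z4 ↦ 0; z5 ↦ 0; z6 ↦ 0; z7 ↦ 1; z8 ↦ 0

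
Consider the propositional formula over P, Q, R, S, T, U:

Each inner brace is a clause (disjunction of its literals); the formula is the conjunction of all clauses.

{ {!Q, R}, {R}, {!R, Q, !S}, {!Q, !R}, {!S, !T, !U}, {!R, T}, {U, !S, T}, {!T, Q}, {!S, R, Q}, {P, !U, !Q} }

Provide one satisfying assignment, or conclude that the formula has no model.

The clause (R) is unit, so R = true.
The clause (!Q) is unit, so Q = false.
The clause (!S) is unit, so S = false.
The clause (T) is unit, so T = true.
That conflicts with the unit clause (!T).

UNSATISFIABLE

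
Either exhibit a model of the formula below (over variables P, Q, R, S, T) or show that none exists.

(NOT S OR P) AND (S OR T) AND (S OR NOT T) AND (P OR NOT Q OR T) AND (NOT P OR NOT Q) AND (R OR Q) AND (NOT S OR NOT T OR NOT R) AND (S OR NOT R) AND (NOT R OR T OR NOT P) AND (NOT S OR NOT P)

UNSATISFIABLE

Branch on S: set S = false.
The clause (T) is unit, so T = true.
Now (NOT T) is unsatisfied and unit — conflict.
Undo S and try S = true.
The clause (P) is unit, so P = true.
Now (NOT P) is unsatisfied and unit — conflict.
Neither S = true nor S = false works.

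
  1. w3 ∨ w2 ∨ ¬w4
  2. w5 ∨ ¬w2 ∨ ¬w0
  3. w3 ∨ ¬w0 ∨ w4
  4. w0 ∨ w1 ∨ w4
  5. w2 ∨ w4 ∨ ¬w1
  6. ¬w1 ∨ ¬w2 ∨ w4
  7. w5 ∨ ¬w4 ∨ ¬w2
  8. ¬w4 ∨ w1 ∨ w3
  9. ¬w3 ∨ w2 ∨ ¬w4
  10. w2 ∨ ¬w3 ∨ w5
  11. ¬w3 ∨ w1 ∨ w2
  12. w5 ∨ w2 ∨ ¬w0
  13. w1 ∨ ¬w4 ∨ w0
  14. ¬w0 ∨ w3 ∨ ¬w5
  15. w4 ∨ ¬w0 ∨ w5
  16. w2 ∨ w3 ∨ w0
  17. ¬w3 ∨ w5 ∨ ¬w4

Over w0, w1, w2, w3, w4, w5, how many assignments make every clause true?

There are 2^6 = 64 truth assignments over (w0, w1, w2, w3, w4, w5).
Split on w1. With w1 = True, the clauses containing w1 are satisfied and ¬w1 drops from the rest; 3 of the 2^5 = 32 assignments to the other variables satisfy what remains.
With w1 = False, by the same count on the reduced clause set, 2 assignments work.
(One model: w0=F, w1=T, w2=T, w3=F, w4=T, w5=T.)
Total: 3 + 2 = 5.

5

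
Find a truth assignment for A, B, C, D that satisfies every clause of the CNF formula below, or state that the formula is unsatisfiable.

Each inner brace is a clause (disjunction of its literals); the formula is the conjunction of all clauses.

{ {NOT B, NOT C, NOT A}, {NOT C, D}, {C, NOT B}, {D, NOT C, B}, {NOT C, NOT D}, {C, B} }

Suppose C = false.
From the singleton clause (NOT B), B = false.
That conflicts with the unit clause (B).
Backtrack on C: now try C = true.
From the singleton clause (D), D = true.
That conflicts with the unit clause (NOT D).
Neither C = true nor C = false works.

UNSATISFIABLE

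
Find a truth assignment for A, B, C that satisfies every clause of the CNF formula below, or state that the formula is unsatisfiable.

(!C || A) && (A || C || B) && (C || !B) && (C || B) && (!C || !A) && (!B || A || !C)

Case C = false:
(!B) alone gives B = false.
That conflicts with the unit clause (B).
So C must be the other value — set C = true.
(A) alone gives A = true.
That conflicts with the unit clause (!A).
Both values of C lead to a conflict.

UNSATISFIABLE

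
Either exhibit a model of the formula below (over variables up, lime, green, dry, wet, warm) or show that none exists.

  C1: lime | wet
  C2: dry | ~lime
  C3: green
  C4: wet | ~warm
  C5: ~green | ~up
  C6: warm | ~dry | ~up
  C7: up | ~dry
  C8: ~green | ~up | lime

Unit clause (green) forces green = 1.
Unit clause (~up) forces up = 0.
Unit clause (~dry) forces dry = 0.
Unit clause (~lime) forces lime = 0.
Unit clause (wet) forces wet = 1.
No clause remains; warm is free.

up ↦ 0; lime ↦ 0; green ↦ 1; dry ↦ 0; wet ↦ 1; warm ↦ 1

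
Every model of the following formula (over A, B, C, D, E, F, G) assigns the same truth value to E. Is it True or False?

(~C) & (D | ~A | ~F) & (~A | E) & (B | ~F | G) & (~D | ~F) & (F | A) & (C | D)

Suppose E = 0.
The clause (~C) is unit, so C = 0.
The clause (~A) is unit, so A = 0.
The clause (F) is unit, so F = 1.
The clause (~D) is unit, so D = 0.
Now (D) is unsatisfied and unit — conflict.
So every satisfying assignment has E = True.

True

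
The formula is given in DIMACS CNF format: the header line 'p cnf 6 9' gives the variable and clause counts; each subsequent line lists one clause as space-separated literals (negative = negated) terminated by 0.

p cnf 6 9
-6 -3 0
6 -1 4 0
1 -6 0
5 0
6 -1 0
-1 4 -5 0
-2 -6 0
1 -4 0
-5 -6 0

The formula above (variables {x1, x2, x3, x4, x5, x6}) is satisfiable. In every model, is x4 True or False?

False

Suppose x4 = True.
(x5) alone gives x5 = True.
(x1) alone gives x1 = True.
(x6) alone gives x6 = True.
That conflicts with the unit clause (¬x6).
So every satisfying assignment has x4 = False.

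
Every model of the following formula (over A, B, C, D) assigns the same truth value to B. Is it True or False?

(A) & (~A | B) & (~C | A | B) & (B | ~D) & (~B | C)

True

Suppose B = 0.
From the singleton clause (A), A = 1.
That conflicts with the unit clause (~A).
So every satisfying assignment has B = True.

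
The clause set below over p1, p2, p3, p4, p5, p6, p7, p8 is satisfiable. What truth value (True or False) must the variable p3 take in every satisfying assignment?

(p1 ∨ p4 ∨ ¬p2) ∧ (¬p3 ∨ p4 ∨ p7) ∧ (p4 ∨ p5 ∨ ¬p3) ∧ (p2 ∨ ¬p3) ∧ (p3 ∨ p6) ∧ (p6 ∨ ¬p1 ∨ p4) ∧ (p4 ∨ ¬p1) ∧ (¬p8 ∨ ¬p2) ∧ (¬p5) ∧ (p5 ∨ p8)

False

Suppose p3 = True.
From the singleton clause (p2), p2 = True.
From the singleton clause (¬p8), p8 = False.
From the singleton clause (¬p5), p5 = False.
Now (p5) is unsatisfied and unit — conflict.
So every satisfying assignment has p3 = False.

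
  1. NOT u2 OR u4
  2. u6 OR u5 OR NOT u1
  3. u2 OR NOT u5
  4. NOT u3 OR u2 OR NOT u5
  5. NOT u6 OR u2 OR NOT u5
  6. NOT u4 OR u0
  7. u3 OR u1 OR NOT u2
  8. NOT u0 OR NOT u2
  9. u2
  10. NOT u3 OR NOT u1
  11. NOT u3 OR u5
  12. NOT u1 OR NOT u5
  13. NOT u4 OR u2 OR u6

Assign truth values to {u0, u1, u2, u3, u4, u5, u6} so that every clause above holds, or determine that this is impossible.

UNSATISFIABLE

From the singleton clause (u2), u2 = true.
From the singleton clause (u4), u4 = true.
From the singleton clause (u0), u0 = true.
But (NOT u0) is also a unit clause — contradiction.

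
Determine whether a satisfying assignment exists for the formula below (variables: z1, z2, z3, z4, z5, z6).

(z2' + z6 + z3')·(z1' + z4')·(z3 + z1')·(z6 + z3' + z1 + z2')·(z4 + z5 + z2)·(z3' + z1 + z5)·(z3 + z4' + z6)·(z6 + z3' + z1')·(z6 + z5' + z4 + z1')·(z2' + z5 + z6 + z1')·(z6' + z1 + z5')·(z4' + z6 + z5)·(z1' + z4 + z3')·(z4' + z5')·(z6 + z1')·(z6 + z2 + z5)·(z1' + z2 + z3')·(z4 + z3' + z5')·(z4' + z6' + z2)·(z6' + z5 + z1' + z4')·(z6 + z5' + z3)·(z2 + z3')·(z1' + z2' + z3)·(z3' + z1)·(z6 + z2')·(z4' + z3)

Try z1 = 0.
(z3') alone gives z3 = 0.
(z4') alone gives z4 = 0.
Try z5 = 0.
(z2) alone gives z2 = 1.
(z6) alone gives z6 = 1.
Every clause now holds.
A satisfying assignment: z1: 0; z2: 1; z3: 0; z4: 0; z5: 0; z6: 1.

Yes, satisfiable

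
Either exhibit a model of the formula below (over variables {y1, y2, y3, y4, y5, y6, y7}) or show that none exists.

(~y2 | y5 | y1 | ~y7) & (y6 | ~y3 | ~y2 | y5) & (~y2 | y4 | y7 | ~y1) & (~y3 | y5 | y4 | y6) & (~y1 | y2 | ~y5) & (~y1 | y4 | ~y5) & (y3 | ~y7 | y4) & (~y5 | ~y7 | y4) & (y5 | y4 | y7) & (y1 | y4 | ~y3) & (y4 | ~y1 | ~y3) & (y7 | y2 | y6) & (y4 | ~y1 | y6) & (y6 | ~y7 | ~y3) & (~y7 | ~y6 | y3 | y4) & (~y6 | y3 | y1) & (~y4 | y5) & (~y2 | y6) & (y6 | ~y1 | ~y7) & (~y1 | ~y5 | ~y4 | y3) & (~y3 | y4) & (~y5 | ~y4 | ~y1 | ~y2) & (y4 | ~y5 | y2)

Suppose y4 = 1.
Unit clause (y5) forces y5 = 1.
Suppose y1 = 0.
Suppose y6 = 1.
Unit clause (y3) forces y3 = 1.
Every clause is now satisfied; y2, y7 are unconstrained.

y1=0, y2=1, y3=1, y4=1, y5=1, y6=1, y7=1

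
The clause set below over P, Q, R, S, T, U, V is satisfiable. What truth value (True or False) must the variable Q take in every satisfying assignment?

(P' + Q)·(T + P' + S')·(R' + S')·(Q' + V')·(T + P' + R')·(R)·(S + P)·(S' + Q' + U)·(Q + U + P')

True

Suppose Q = 0.
From the singleton clause (P'), P = 0.
From the singleton clause (R), R = 1.
From the singleton clause (S'), S = 0.
But (S) is also a unit clause — contradiction.
So every satisfying assignment has Q = True.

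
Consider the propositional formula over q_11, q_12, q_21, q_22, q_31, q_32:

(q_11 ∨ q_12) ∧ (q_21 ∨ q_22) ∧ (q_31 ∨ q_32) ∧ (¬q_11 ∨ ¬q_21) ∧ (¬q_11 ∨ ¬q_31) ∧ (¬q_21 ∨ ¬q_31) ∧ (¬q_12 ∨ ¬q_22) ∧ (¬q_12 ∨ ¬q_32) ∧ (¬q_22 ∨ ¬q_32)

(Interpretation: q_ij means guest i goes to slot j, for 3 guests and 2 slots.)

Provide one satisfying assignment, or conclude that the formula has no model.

UNSATISFIABLE

Try q_11 = True.
Unit clause (¬q_21) forces q_21 = False.
Unit clause (q_22) forces q_22 = True.
Unit clause (¬q_31) forces q_31 = False.
Unit clause (q_32) forces q_32 = True.
Now (¬q_32) is unsatisfied and unit — conflict.
Undo q_11 and try q_11 = False.
Unit clause (q_12) forces q_12 = True.
Unit clause (¬q_22) forces q_22 = False.
Unit clause (q_21) forces q_21 = True.
Unit clause (¬q_31) forces q_31 = False.
Unit clause (q_32) forces q_32 = True.
Now (¬q_32) is unsatisfied and unit — conflict.
Either choice for q_11 ends in contradiction.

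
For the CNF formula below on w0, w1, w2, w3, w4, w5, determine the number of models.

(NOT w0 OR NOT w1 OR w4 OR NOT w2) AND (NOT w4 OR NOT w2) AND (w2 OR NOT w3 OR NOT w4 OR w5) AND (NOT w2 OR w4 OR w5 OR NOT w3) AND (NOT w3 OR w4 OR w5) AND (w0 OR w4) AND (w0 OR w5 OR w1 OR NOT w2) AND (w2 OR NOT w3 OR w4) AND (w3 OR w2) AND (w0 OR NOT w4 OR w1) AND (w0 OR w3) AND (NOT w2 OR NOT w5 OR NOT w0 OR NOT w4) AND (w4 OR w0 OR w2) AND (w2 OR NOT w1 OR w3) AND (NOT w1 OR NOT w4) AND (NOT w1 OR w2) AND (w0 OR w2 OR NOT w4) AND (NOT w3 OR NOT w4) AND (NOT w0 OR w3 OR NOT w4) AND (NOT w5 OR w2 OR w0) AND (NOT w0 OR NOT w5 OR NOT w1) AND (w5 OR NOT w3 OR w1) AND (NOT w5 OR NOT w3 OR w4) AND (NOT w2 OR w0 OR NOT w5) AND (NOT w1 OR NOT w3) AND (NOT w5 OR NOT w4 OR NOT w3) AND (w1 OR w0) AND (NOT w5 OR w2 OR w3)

There are 2^6 = 64 truth assignments over (w0, w1, w2, w3, w4, w5).
Split on w0. With w0 = true, the clauses containing w0 are satisfied and NOT w0 drops from the rest; 2 of the 2^5 = 32 assignments to the other variables satisfy what remains.
With w0 = false, by the same count on the reduced clause set, 0 assignments work.
Total: 2 + 0 = 2.

2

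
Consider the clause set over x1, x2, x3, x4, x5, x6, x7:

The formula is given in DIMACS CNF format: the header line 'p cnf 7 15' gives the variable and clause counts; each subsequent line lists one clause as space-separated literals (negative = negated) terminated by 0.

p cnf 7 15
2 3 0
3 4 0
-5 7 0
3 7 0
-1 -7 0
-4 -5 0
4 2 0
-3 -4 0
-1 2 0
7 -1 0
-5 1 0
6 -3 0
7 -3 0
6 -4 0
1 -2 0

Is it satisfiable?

Suppose x2 = True.
(x1) alone gives x1 = True.
(¬x7) alone gives x7 = False.
Now (x7) is unsatisfied and unit — conflict.
So x2 must be the other value — set x2 = False.
(x3) alone gives x3 = True.
(x4) alone gives x4 = True.
Now (¬x4) is unsatisfied and unit — conflict.
Both values of x2 lead to a conflict.
No assignment satisfies every clause.

Unsatisfiable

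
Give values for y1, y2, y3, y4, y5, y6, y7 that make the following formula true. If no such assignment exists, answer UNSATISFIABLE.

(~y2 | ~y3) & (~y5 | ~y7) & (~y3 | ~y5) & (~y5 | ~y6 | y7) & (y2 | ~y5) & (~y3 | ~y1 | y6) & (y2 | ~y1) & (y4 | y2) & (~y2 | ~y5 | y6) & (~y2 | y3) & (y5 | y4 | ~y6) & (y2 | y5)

Suppose y2 = 0.
From the singleton clause (~y5), y5 = 0.
Now (y5) is unsatisfied and unit — conflict.
So y2 must be the other value — set y2 = 1.
From the singleton clause (~y3), y3 = 0.
Now (y3) is unsatisfied and unit — conflict.
Both values of y2 lead to a conflict.

UNSATISFIABLE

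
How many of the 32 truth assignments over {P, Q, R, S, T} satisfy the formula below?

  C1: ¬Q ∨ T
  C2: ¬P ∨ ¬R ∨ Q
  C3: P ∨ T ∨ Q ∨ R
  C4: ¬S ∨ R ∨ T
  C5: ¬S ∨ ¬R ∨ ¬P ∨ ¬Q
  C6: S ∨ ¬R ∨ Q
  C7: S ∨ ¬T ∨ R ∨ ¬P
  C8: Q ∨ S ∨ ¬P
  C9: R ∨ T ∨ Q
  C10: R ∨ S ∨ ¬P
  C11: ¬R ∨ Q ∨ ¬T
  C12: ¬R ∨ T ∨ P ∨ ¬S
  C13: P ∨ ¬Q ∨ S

There are 2^5 = 32 truth assignments over (P, Q, R, S, T).
Split on Q. With Q = True, the clauses containing Q are satisfied and ¬Q drops from the rest; 4 of the 2^4 = 16 assignments to the other variables satisfy what remains.
With Q = False, by the same count on the reduced clause set, 3 assignments work.
Total: 4 + 3 = 7.

7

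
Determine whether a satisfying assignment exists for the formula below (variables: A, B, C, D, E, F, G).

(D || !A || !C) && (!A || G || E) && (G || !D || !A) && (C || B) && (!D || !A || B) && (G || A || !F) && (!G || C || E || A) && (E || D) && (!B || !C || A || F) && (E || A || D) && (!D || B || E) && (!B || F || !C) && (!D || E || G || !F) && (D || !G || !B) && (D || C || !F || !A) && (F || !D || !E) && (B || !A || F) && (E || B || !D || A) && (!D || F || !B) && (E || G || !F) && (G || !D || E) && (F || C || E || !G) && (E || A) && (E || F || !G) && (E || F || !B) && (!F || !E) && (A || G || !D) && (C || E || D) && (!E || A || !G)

Yes, satisfiable

Branch on C: set C = false.
From the singleton clause (B), B = true.
Branch on E: set E = true.
From the singleton clause (!F), F = false.
From the singleton clause (!D), D = false.
From the singleton clause (!G), G = false.
All clauses hold; A can take either value.
A satisfying assignment: A ↦ false, B ↦ true, C ↦ false, D ↦ false, E ↦ true, F ↦ false, G ↦ false.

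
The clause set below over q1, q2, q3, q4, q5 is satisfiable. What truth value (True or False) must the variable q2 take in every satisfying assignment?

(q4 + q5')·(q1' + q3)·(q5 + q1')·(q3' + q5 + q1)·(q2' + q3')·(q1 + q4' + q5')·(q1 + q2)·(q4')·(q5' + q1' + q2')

True

Suppose q2 = 0.
Unit clause (q1) forces q1 = 1.
Unit clause (q3) forces q3 = 1.
Unit clause (q5) forces q5 = 1.
Unit clause (q4) forces q4 = 1.
But (q4') is also a unit clause — contradiction.
So every satisfying assignment has q2 = True.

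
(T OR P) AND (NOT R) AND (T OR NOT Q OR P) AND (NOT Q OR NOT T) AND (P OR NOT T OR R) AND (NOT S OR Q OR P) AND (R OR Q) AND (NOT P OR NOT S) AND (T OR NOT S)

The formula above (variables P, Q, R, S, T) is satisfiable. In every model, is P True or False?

True

Suppose P = false.
(T) alone gives T = true.
(NOT R) alone gives R = false.
But (R) is also a unit clause — contradiction.
So every satisfying assignment has P = True.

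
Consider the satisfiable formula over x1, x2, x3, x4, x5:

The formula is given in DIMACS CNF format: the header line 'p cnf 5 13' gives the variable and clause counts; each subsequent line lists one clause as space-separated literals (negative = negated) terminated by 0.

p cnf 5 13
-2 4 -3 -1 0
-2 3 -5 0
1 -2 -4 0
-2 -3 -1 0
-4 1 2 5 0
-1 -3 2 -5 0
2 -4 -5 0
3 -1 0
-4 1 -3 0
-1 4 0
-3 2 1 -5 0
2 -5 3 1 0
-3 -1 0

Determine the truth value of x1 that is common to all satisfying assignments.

False

Suppose x1 = True.
Unit clause (x3) forces x3 = True.
But (¬x3) is also a unit clause — contradiction.
So every satisfying assignment has x1 = False.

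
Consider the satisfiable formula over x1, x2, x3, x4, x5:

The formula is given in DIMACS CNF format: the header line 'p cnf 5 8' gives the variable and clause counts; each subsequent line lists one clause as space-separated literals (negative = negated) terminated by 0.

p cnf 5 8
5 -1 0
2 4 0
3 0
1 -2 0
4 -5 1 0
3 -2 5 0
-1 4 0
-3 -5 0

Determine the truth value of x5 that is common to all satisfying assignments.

Suppose x5 = True.
The clause (x3) is unit, so x3 = True.
But (¬x3) is also a unit clause — contradiction.
So every satisfying assignment has x5 = False.

False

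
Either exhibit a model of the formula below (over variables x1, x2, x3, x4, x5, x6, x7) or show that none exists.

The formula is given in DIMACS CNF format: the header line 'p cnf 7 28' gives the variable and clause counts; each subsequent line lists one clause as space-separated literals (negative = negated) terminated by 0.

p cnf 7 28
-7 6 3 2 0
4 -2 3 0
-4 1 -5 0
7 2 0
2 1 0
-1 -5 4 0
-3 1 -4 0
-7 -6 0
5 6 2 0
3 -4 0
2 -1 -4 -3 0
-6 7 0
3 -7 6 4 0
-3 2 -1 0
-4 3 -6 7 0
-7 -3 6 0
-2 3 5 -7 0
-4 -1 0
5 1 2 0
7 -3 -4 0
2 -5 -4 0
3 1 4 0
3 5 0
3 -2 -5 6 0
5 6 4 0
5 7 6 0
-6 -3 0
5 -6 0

Case x7 = False:
The clause (x2) is unit, so x2 = True.
The clause (¬x6) is unit, so x6 = False.
The clause (x5) is unit, so x5 = True.
The clause (x3) is unit, so x3 = True.
The clause (¬x4) is unit, so x4 = False.
The clause (¬x1) is unit, so x1 = False.
Every clause now holds.

x1: False; x2: True; x3: True; x4: False; x5: True; x6: False; x7: False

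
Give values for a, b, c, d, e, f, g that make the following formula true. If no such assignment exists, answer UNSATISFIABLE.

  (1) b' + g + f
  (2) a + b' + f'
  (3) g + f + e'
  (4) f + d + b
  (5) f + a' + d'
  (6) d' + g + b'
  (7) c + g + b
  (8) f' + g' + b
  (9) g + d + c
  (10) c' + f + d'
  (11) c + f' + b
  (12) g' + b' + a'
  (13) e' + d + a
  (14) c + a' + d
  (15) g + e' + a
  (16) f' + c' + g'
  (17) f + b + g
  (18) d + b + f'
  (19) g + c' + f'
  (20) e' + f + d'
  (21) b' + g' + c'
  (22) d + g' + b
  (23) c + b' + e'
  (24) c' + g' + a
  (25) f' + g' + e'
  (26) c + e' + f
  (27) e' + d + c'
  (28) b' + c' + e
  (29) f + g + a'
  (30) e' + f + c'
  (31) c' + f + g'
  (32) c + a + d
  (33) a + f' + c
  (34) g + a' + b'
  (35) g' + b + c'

Suppose b = 0.
Suppose f = 0.
Unit clause (d) forces d = 1.
Unit clause (a') forces a = 0.
Unit clause (c') forces c = 0.
Unit clause (g) forces g = 1.
Unit clause (e') forces e = 0.
All clauses are satisfied.

a ↦ 0; b ↦ 0; c ↦ 0; d ↦ 1; e ↦ 0; f ↦ 0; g ↦ 1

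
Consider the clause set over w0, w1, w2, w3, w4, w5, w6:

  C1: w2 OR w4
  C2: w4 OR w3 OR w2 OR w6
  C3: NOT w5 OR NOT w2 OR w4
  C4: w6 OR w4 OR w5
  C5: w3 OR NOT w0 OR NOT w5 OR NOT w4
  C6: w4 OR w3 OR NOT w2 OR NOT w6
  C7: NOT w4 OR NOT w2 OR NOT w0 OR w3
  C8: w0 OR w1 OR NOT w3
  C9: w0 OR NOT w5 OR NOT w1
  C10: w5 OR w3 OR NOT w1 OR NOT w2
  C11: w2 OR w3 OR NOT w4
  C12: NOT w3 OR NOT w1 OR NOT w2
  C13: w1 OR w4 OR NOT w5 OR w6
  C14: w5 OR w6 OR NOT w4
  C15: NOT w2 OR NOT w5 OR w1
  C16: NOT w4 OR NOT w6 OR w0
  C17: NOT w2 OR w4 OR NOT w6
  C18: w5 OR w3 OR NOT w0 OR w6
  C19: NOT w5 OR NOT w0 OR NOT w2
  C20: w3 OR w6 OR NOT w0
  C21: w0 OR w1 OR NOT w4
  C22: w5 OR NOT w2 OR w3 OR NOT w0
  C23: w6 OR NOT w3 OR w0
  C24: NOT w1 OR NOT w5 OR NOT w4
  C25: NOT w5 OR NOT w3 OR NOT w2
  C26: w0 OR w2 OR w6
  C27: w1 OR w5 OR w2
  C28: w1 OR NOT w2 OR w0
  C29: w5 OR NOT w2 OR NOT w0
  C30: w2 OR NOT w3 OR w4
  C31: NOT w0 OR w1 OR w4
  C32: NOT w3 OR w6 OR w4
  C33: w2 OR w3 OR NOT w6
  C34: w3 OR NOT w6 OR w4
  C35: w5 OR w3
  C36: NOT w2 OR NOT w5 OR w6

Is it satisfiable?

Yes, satisfiable

Try w2 = false.
(w4) alone gives w4 = true.
(w3) alone gives w3 = true.
Try w0 = true.
Try w5 = false.
(w6) alone gives w6 = true.
(w1) alone gives w1 = true.
All clauses are satisfied.
A satisfying assignment: w0: true, w1: true, w2: false, w3: true, w4: true, w5: false, w6: true.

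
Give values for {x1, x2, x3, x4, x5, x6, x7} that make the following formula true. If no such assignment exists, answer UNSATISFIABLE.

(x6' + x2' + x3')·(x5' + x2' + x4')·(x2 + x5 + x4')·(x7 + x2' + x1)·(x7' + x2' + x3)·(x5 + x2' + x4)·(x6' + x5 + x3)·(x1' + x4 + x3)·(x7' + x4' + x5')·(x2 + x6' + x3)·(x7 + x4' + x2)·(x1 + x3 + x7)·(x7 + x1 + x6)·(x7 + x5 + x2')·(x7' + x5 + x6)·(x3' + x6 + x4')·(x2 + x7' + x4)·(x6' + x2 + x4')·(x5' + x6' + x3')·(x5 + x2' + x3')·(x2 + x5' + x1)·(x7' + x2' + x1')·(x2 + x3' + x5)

x1 ↦ 1; x2 ↦ 1; x3 ↦ 1; x4 ↦ 0; x5 ↦ 1; x6 ↦ 0; x7 ↦ 0

Branch on x6: set x6 = 0.
Branch on x7: set x7 = 0.
(x1) alone gives x1 = 1.
Branch on x4: set x4 = 0.
(x3) alone gives x3 = 1.
Branch on x5: set x5 = 1.
All clauses hold; x2 can take either value.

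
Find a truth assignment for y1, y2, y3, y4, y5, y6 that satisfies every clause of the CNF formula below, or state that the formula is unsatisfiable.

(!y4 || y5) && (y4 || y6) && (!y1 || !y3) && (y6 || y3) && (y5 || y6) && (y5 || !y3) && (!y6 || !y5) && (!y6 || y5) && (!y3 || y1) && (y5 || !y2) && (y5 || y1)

UNSATISFIABLE

Try y4 = false.
The clause (y6) is unit, so y6 = true.
The clause (!y5) is unit, so y5 = false.
Now (y5) is unsatisfied and unit — conflict.
That branch fails; take y4 = true instead.
The clause (y5) is unit, so y5 = true.
The clause (!y6) is unit, so y6 = false.
The clause (y3) is unit, so y3 = true.
The clause (!y1) is unit, so y1 = false.
Now (y1) is unsatisfied and unit — conflict.
Either choice for y4 ends in contradiction.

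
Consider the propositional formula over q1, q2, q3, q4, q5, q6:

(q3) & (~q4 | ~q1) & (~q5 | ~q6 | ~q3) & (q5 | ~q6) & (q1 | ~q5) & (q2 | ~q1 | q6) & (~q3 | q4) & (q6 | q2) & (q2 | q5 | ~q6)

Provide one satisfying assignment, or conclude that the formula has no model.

q1=0; q2=1; q3=1; q4=1; q5=0; q6=0

The clause (q3) is unit, so q3 = 1.
The clause (q4) is unit, so q4 = 1.
The clause (~q1) is unit, so q1 = 0.
The clause (~q5) is unit, so q5 = 0.
The clause (~q6) is unit, so q6 = 0.
The clause (q2) is unit, so q2 = 1.
This assignment satisfies each clause.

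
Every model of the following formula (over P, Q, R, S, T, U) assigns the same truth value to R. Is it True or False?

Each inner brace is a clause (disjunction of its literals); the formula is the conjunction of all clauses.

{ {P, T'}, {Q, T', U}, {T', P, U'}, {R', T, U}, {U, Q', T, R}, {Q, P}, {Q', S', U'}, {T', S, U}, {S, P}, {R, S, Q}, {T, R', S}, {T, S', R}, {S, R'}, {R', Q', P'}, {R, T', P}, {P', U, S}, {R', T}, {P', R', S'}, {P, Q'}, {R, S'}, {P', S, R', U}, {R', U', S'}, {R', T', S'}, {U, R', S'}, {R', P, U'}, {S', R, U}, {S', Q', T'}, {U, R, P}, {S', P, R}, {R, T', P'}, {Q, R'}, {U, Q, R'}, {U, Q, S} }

Suppose R = 1.
From the singleton clause (S), S = 1.
From the singleton clause (T), T = 1.
Now (T') is unsatisfied and unit — conflict.
So every satisfying assignment has R = False.

False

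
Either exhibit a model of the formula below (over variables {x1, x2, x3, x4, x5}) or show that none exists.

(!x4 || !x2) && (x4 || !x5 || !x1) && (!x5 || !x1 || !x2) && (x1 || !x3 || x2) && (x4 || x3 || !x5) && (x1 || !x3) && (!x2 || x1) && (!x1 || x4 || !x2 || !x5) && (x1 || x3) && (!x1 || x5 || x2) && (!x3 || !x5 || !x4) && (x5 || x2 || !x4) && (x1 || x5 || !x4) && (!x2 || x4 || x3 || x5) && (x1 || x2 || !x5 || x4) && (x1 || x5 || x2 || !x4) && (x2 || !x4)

Case x4 = false:
Case x5 = false:
Case x1 = true:
(x2) alone gives x2 = true.
(x3) alone gives x3 = true.
All clauses are satisfied.

x1=true; x2=true; x3=true; x4=false; x5=false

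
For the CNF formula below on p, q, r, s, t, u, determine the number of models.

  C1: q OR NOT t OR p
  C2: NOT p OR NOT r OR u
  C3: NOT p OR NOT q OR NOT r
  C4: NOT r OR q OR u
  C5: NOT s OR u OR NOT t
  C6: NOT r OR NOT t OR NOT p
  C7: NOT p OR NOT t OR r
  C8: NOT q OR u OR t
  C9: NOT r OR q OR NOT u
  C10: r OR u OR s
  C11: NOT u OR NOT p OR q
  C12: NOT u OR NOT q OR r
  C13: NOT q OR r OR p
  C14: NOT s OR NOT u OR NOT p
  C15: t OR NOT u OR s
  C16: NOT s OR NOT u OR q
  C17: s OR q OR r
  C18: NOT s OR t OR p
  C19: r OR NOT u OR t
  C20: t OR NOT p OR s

There are 2^6 = 64 truth assignments over (p, q, r, s, t, u).
Split on u. With u = true, the clauses containing u are satisfied and NOT u drops from the rest; 2 of the 2^5 = 32 assignments to the other variables satisfy what remains.
With u = false, by the same count on the reduced clause set, 2 assignments work.
(One model: p=F, q=T, r=T, s=F, t=T, u=F.)
Total: 2 + 2 = 4.

4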